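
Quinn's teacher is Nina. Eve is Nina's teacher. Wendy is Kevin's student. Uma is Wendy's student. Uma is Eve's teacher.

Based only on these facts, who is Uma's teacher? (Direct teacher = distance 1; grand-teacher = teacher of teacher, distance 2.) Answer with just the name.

Reconstructing the teacher chain from the given facts:
  Kevin -> Wendy -> Uma -> Eve -> Nina -> Quinn
(each arrow means 'teacher of the next')
Positions in the chain (0 = top):
  position of Kevin: 0
  position of Wendy: 1
  position of Uma: 2
  position of Eve: 3
  position of Nina: 4
  position of Quinn: 5

Uma is at position 2; the teacher is 1 step up the chain, i.e. position 1: Wendy.

Answer: Wendy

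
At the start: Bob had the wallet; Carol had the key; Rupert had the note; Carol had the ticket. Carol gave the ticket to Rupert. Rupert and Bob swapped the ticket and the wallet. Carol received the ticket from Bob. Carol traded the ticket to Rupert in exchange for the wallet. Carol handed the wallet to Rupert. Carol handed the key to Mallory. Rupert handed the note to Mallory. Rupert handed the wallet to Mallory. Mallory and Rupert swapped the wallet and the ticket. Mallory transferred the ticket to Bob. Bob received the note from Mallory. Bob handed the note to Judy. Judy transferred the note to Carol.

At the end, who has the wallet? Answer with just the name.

Tracking all object holders:
Start: wallet:Bob, key:Carol, note:Rupert, ticket:Carol
Event 1 (give ticket: Carol -> Rupert). State: wallet:Bob, key:Carol, note:Rupert, ticket:Rupert
Event 2 (swap ticket<->wallet: now ticket:Bob, wallet:Rupert). State: wallet:Rupert, key:Carol, note:Rupert, ticket:Bob
Event 3 (give ticket: Bob -> Carol). State: wallet:Rupert, key:Carol, note:Rupert, ticket:Carol
Event 4 (swap ticket<->wallet: now ticket:Rupert, wallet:Carol). State: wallet:Carol, key:Carol, note:Rupert, ticket:Rupert
Event 5 (give wallet: Carol -> Rupert). State: wallet:Rupert, key:Carol, note:Rupert, ticket:Rupert
Event 6 (give key: Carol -> Mallory). State: wallet:Rupert, key:Mallory, note:Rupert, ticket:Rupert
Event 7 (give note: Rupert -> Mallory). State: wallet:Rupert, key:Mallory, note:Mallory, ticket:Rupert
Event 8 (give wallet: Rupert -> Mallory). State: wallet:Mallory, key:Mallory, note:Mallory, ticket:Rupert
Event 9 (swap wallet<->ticket: now wallet:Rupert, ticket:Mallory). State: wallet:Rupert, key:Mallory, note:Mallory, ticket:Mallory
Event 10 (give ticket: Mallory -> Bob). State: wallet:Rupert, key:Mallory, note:Mallory, ticket:Bob
Event 11 (give note: Mallory -> Bob). State: wallet:Rupert, key:Mallory, note:Bob, ticket:Bob
Event 12 (give note: Bob -> Judy). State: wallet:Rupert, key:Mallory, note:Judy, ticket:Bob
Event 13 (give note: Judy -> Carol). State: wallet:Rupert, key:Mallory, note:Carol, ticket:Bob

Final state: wallet:Rupert, key:Mallory, note:Carol, ticket:Bob
The wallet is held by Rupert.

Answer: Rupert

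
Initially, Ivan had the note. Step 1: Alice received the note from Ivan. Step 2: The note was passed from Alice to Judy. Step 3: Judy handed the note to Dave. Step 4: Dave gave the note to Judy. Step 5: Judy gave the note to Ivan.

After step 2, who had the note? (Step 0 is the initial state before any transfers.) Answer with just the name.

Answer: Judy

Derivation:
Tracking the note holder through step 2:
After step 0 (start): Ivan
After step 1: Alice
After step 2: Judy

At step 2, the holder is Judy.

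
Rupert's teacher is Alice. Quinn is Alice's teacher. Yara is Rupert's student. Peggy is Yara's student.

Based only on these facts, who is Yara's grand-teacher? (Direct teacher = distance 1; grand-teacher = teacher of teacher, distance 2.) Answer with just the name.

Reconstructing the teacher chain from the given facts:
  Quinn -> Alice -> Rupert -> Yara -> Peggy
(each arrow means 'teacher of the next')
Positions in the chain (0 = top):
  position of Quinn: 0
  position of Alice: 1
  position of Rupert: 2
  position of Yara: 3
  position of Peggy: 4

Yara is at position 3; the grand-teacher is 2 steps up the chain, i.e. position 1: Alice.

Answer: Alice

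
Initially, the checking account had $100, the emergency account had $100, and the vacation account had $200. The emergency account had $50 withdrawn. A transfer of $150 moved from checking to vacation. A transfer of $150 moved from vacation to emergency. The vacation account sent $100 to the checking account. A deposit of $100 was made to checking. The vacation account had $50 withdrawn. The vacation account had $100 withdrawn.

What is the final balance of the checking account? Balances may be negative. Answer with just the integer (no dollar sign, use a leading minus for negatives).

Tracking account balances step by step:
Start: checking=100, emergency=100, vacation=200
Event 1 (withdraw 50 from emergency): emergency: 100 - 50 = 50. Balances: checking=100, emergency=50, vacation=200
Event 2 (transfer 150 checking -> vacation): checking: 100 - 150 = -50, vacation: 200 + 150 = 350. Balances: checking=-50, emergency=50, vacation=350
Event 3 (transfer 150 vacation -> emergency): vacation: 350 - 150 = 200, emergency: 50 + 150 = 200. Balances: checking=-50, emergency=200, vacation=200
Event 4 (transfer 100 vacation -> checking): vacation: 200 - 100 = 100, checking: -50 + 100 = 50. Balances: checking=50, emergency=200, vacation=100
Event 5 (deposit 100 to checking): checking: 50 + 100 = 150. Balances: checking=150, emergency=200, vacation=100
Event 6 (withdraw 50 from vacation): vacation: 100 - 50 = 50. Balances: checking=150, emergency=200, vacation=50
Event 7 (withdraw 100 from vacation): vacation: 50 - 100 = -50. Balances: checking=150, emergency=200, vacation=-50

Final balance of checking: 150

Answer: 150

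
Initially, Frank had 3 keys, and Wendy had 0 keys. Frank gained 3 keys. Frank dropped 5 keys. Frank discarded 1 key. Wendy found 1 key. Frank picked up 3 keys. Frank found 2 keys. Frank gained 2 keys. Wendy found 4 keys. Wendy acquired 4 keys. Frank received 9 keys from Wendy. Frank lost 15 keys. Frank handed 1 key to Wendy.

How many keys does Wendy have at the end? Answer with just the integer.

Answer: 1

Derivation:
Tracking counts step by step:
Start: Frank=3, Wendy=0
Event 1 (Frank +3): Frank: 3 -> 6. State: Frank=6, Wendy=0
Event 2 (Frank -5): Frank: 6 -> 1. State: Frank=1, Wendy=0
Event 3 (Frank -1): Frank: 1 -> 0. State: Frank=0, Wendy=0
Event 4 (Wendy +1): Wendy: 0 -> 1. State: Frank=0, Wendy=1
Event 5 (Frank +3): Frank: 0 -> 3. State: Frank=3, Wendy=1
Event 6 (Frank +2): Frank: 3 -> 5. State: Frank=5, Wendy=1
Event 7 (Frank +2): Frank: 5 -> 7. State: Frank=7, Wendy=1
Event 8 (Wendy +4): Wendy: 1 -> 5. State: Frank=7, Wendy=5
Event 9 (Wendy +4): Wendy: 5 -> 9. State: Frank=7, Wendy=9
Event 10 (Wendy -> Frank, 9): Wendy: 9 -> 0, Frank: 7 -> 16. State: Frank=16, Wendy=0
Event 11 (Frank -15): Frank: 16 -> 1. State: Frank=1, Wendy=0
Event 12 (Frank -> Wendy, 1): Frank: 1 -> 0, Wendy: 0 -> 1. State: Frank=0, Wendy=1

Wendy's final count: 1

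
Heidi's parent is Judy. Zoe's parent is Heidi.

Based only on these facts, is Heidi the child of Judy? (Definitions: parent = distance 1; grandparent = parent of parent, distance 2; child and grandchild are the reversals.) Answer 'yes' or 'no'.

Answer: yes

Derivation:
Reconstructing the parent chain from the given facts:
  Judy -> Heidi -> Zoe
(each arrow means 'parent of the next')
Positions in the chain (0 = top):
  position of Judy: 0
  position of Heidi: 1
  position of Zoe: 2

Heidi is at position 1, Judy is at position 0; signed distance (j - i) = -1.
'child' requires j - i = -1. Actual distance is -1, so the relation HOLDS.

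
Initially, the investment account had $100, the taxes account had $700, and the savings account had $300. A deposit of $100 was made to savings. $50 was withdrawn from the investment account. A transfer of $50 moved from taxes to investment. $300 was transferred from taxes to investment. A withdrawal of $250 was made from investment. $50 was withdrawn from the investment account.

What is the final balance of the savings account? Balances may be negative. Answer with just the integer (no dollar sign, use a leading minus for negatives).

Answer: 400

Derivation:
Tracking account balances step by step:
Start: investment=100, taxes=700, savings=300
Event 1 (deposit 100 to savings): savings: 300 + 100 = 400. Balances: investment=100, taxes=700, savings=400
Event 2 (withdraw 50 from investment): investment: 100 - 50 = 50. Balances: investment=50, taxes=700, savings=400
Event 3 (transfer 50 taxes -> investment): taxes: 700 - 50 = 650, investment: 50 + 50 = 100. Balances: investment=100, taxes=650, savings=400
Event 4 (transfer 300 taxes -> investment): taxes: 650 - 300 = 350, investment: 100 + 300 = 400. Balances: investment=400, taxes=350, savings=400
Event 5 (withdraw 250 from investment): investment: 400 - 250 = 150. Balances: investment=150, taxes=350, savings=400
Event 6 (withdraw 50 from investment): investment: 150 - 50 = 100. Balances: investment=100, taxes=350, savings=400

Final balance of savings: 400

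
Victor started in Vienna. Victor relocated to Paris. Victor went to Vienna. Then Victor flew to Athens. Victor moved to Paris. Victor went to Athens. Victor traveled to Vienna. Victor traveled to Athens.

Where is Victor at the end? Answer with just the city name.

Answer: Athens

Derivation:
Tracking Victor's location:
Start: Victor is in Vienna.
After move 1: Vienna -> Paris. Victor is in Paris.
After move 2: Paris -> Vienna. Victor is in Vienna.
After move 3: Vienna -> Athens. Victor is in Athens.
After move 4: Athens -> Paris. Victor is in Paris.
After move 5: Paris -> Athens. Victor is in Athens.
After move 6: Athens -> Vienna. Victor is in Vienna.
After move 7: Vienna -> Athens. Victor is in Athens.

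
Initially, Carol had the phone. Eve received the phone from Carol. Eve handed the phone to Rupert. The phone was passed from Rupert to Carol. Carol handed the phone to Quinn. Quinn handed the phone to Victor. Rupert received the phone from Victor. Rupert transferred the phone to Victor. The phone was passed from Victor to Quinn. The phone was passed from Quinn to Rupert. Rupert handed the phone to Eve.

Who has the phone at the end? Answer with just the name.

Answer: Eve

Derivation:
Tracking the phone through each event:
Start: Carol has the phone.
After event 1: Eve has the phone.
After event 2: Rupert has the phone.
After event 3: Carol has the phone.
After event 4: Quinn has the phone.
After event 5: Victor has the phone.
After event 6: Rupert has the phone.
After event 7: Victor has the phone.
After event 8: Quinn has the phone.
After event 9: Rupert has the phone.
After event 10: Eve has the phone.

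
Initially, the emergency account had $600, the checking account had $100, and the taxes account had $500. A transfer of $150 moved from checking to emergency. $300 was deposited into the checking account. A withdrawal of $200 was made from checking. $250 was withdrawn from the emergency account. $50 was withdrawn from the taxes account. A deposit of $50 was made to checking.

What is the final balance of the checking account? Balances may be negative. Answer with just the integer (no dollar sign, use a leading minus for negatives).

Answer: 100

Derivation:
Tracking account balances step by step:
Start: emergency=600, checking=100, taxes=500
Event 1 (transfer 150 checking -> emergency): checking: 100 - 150 = -50, emergency: 600 + 150 = 750. Balances: emergency=750, checking=-50, taxes=500
Event 2 (deposit 300 to checking): checking: -50 + 300 = 250. Balances: emergency=750, checking=250, taxes=500
Event 3 (withdraw 200 from checking): checking: 250 - 200 = 50. Balances: emergency=750, checking=50, taxes=500
Event 4 (withdraw 250 from emergency): emergency: 750 - 250 = 500. Balances: emergency=500, checking=50, taxes=500
Event 5 (withdraw 50 from taxes): taxes: 500 - 50 = 450. Balances: emergency=500, checking=50, taxes=450
Event 6 (deposit 50 to checking): checking: 50 + 50 = 100. Balances: emergency=500, checking=100, taxes=450

Final balance of checking: 100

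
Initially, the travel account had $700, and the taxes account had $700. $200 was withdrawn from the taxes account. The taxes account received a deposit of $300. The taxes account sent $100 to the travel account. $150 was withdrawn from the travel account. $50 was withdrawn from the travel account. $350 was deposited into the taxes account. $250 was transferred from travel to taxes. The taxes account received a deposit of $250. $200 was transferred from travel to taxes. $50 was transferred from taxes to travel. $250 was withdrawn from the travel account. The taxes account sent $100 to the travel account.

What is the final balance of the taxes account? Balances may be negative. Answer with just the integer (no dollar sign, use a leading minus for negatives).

Tracking account balances step by step:
Start: travel=700, taxes=700
Event 1 (withdraw 200 from taxes): taxes: 700 - 200 = 500. Balances: travel=700, taxes=500
Event 2 (deposit 300 to taxes): taxes: 500 + 300 = 800. Balances: travel=700, taxes=800
Event 3 (transfer 100 taxes -> travel): taxes: 800 - 100 = 700, travel: 700 + 100 = 800. Balances: travel=800, taxes=700
Event 4 (withdraw 150 from travel): travel: 800 - 150 = 650. Balances: travel=650, taxes=700
Event 5 (withdraw 50 from travel): travel: 650 - 50 = 600. Balances: travel=600, taxes=700
Event 6 (deposit 350 to taxes): taxes: 700 + 350 = 1050. Balances: travel=600, taxes=1050
Event 7 (transfer 250 travel -> taxes): travel: 600 - 250 = 350, taxes: 1050 + 250 = 1300. Balances: travel=350, taxes=1300
Event 8 (deposit 250 to taxes): taxes: 1300 + 250 = 1550. Balances: travel=350, taxes=1550
Event 9 (transfer 200 travel -> taxes): travel: 350 - 200 = 150, taxes: 1550 + 200 = 1750. Balances: travel=150, taxes=1750
Event 10 (transfer 50 taxes -> travel): taxes: 1750 - 50 = 1700, travel: 150 + 50 = 200. Balances: travel=200, taxes=1700
Event 11 (withdraw 250 from travel): travel: 200 - 250 = -50. Balances: travel=-50, taxes=1700
Event 12 (transfer 100 taxes -> travel): taxes: 1700 - 100 = 1600, travel: -50 + 100 = 50. Balances: travel=50, taxes=1600

Final balance of taxes: 1600

Answer: 1600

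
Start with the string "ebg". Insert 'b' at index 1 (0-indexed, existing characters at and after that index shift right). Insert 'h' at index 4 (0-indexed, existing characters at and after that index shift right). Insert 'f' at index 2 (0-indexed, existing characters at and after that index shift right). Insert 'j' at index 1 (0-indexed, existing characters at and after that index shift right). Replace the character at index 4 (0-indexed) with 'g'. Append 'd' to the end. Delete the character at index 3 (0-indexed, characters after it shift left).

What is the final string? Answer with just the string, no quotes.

Answer: ejbgghd

Derivation:
Applying each edit step by step:
Start: "ebg"
Op 1 (insert 'b' at idx 1): "ebg" -> "ebbg"
Op 2 (insert 'h' at idx 4): "ebbg" -> "ebbgh"
Op 3 (insert 'f' at idx 2): "ebbgh" -> "ebfbgh"
Op 4 (insert 'j' at idx 1): "ebfbgh" -> "ejbfbgh"
Op 5 (replace idx 4: 'b' -> 'g'): "ejbfbgh" -> "ejbfggh"
Op 6 (append 'd'): "ejbfggh" -> "ejbfgghd"
Op 7 (delete idx 3 = 'f'): "ejbfgghd" -> "ejbgghd"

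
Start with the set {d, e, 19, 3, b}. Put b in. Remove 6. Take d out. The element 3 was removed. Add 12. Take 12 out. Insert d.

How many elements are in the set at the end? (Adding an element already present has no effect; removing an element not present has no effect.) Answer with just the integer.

Tracking the set through each operation:
Start: {19, 3, b, d, e}
Event 1 (add b): already present, no change. Set: {19, 3, b, d, e}
Event 2 (remove 6): not present, no change. Set: {19, 3, b, d, e}
Event 3 (remove d): removed. Set: {19, 3, b, e}
Event 4 (remove 3): removed. Set: {19, b, e}
Event 5 (add 12): added. Set: {12, 19, b, e}
Event 6 (remove 12): removed. Set: {19, b, e}
Event 7 (add d): added. Set: {19, b, d, e}

Final set: {19, b, d, e} (size 4)

Answer: 4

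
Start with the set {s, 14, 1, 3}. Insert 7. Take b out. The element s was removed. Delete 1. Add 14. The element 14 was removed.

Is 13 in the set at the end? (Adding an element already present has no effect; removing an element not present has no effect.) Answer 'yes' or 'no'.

Answer: no

Derivation:
Tracking the set through each operation:
Start: {1, 14, 3, s}
Event 1 (add 7): added. Set: {1, 14, 3, 7, s}
Event 2 (remove b): not present, no change. Set: {1, 14, 3, 7, s}
Event 3 (remove s): removed. Set: {1, 14, 3, 7}
Event 4 (remove 1): removed. Set: {14, 3, 7}
Event 5 (add 14): already present, no change. Set: {14, 3, 7}
Event 6 (remove 14): removed. Set: {3, 7}

Final set: {3, 7} (size 2)
13 is NOT in the final set.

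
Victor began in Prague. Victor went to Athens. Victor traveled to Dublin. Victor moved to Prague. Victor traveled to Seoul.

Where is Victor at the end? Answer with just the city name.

Answer: Seoul

Derivation:
Tracking Victor's location:
Start: Victor is in Prague.
After move 1: Prague -> Athens. Victor is in Athens.
After move 2: Athens -> Dublin. Victor is in Dublin.
After move 3: Dublin -> Prague. Victor is in Prague.
After move 4: Prague -> Seoul. Victor is in Seoul.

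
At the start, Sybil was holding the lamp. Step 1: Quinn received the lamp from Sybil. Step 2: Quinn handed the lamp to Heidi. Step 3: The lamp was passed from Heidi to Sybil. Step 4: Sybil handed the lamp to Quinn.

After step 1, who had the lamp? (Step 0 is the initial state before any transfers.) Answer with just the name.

Tracking the lamp holder through step 1:
After step 0 (start): Sybil
After step 1: Quinn

At step 1, the holder is Quinn.

Answer: Quinn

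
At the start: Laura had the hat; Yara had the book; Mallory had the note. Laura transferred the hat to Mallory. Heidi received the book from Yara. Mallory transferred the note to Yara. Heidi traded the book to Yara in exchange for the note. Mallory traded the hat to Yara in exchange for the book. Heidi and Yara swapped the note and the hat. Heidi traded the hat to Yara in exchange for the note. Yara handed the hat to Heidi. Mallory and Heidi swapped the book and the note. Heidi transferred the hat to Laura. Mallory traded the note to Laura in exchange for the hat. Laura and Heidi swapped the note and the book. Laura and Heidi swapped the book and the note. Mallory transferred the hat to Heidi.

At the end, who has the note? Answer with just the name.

Tracking all object holders:
Start: hat:Laura, book:Yara, note:Mallory
Event 1 (give hat: Laura -> Mallory). State: hat:Mallory, book:Yara, note:Mallory
Event 2 (give book: Yara -> Heidi). State: hat:Mallory, book:Heidi, note:Mallory
Event 3 (give note: Mallory -> Yara). State: hat:Mallory, book:Heidi, note:Yara
Event 4 (swap book<->note: now book:Yara, note:Heidi). State: hat:Mallory, book:Yara, note:Heidi
Event 5 (swap hat<->book: now hat:Yara, book:Mallory). State: hat:Yara, book:Mallory, note:Heidi
Event 6 (swap note<->hat: now note:Yara, hat:Heidi). State: hat:Heidi, book:Mallory, note:Yara
Event 7 (swap hat<->note: now hat:Yara, note:Heidi). State: hat:Yara, book:Mallory, note:Heidi
Event 8 (give hat: Yara -> Heidi). State: hat:Heidi, book:Mallory, note:Heidi
Event 9 (swap book<->note: now book:Heidi, note:Mallory). State: hat:Heidi, book:Heidi, note:Mallory
Event 10 (give hat: Heidi -> Laura). State: hat:Laura, book:Heidi, note:Mallory
Event 11 (swap note<->hat: now note:Laura, hat:Mallory). State: hat:Mallory, book:Heidi, note:Laura
Event 12 (swap note<->book: now note:Heidi, book:Laura). State: hat:Mallory, book:Laura, note:Heidi
Event 13 (swap book<->note: now book:Heidi, note:Laura). State: hat:Mallory, book:Heidi, note:Laura
Event 14 (give hat: Mallory -> Heidi). State: hat:Heidi, book:Heidi, note:Laura

Final state: hat:Heidi, book:Heidi, note:Laura
The note is held by Laura.

Answer: Laura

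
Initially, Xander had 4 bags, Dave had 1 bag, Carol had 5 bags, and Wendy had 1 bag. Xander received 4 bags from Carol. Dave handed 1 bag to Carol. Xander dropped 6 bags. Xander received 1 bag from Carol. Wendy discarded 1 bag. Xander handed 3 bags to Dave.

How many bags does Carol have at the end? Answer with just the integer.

Tracking counts step by step:
Start: Xander=4, Dave=1, Carol=5, Wendy=1
Event 1 (Carol -> Xander, 4): Carol: 5 -> 1, Xander: 4 -> 8. State: Xander=8, Dave=1, Carol=1, Wendy=1
Event 2 (Dave -> Carol, 1): Dave: 1 -> 0, Carol: 1 -> 2. State: Xander=8, Dave=0, Carol=2, Wendy=1
Event 3 (Xander -6): Xander: 8 -> 2. State: Xander=2, Dave=0, Carol=2, Wendy=1
Event 4 (Carol -> Xander, 1): Carol: 2 -> 1, Xander: 2 -> 3. State: Xander=3, Dave=0, Carol=1, Wendy=1
Event 5 (Wendy -1): Wendy: 1 -> 0. State: Xander=3, Dave=0, Carol=1, Wendy=0
Event 6 (Xander -> Dave, 3): Xander: 3 -> 0, Dave: 0 -> 3. State: Xander=0, Dave=3, Carol=1, Wendy=0

Carol's final count: 1

Answer: 1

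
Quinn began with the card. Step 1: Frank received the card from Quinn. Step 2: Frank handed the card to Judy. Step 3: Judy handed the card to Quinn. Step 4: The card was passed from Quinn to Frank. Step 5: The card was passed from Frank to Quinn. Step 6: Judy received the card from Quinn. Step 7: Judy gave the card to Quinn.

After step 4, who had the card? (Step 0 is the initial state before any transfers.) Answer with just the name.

Tracking the card holder through step 4:
After step 0 (start): Quinn
After step 1: Frank
After step 2: Judy
After step 3: Quinn
After step 4: Frank

At step 4, the holder is Frank.

Answer: Frank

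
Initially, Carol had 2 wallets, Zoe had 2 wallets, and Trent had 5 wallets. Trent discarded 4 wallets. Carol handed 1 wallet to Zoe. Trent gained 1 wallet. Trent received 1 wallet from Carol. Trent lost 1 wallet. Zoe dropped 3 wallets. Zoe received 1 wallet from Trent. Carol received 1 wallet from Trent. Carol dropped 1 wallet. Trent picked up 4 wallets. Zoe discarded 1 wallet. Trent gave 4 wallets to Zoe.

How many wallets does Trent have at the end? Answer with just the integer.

Tracking counts step by step:
Start: Carol=2, Zoe=2, Trent=5
Event 1 (Trent -4): Trent: 5 -> 1. State: Carol=2, Zoe=2, Trent=1
Event 2 (Carol -> Zoe, 1): Carol: 2 -> 1, Zoe: 2 -> 3. State: Carol=1, Zoe=3, Trent=1
Event 3 (Trent +1): Trent: 1 -> 2. State: Carol=1, Zoe=3, Trent=2
Event 4 (Carol -> Trent, 1): Carol: 1 -> 0, Trent: 2 -> 3. State: Carol=0, Zoe=3, Trent=3
Event 5 (Trent -1): Trent: 3 -> 2. State: Carol=0, Zoe=3, Trent=2
Event 6 (Zoe -3): Zoe: 3 -> 0. State: Carol=0, Zoe=0, Trent=2
Event 7 (Trent -> Zoe, 1): Trent: 2 -> 1, Zoe: 0 -> 1. State: Carol=0, Zoe=1, Trent=1
Event 8 (Trent -> Carol, 1): Trent: 1 -> 0, Carol: 0 -> 1. State: Carol=1, Zoe=1, Trent=0
Event 9 (Carol -1): Carol: 1 -> 0. State: Carol=0, Zoe=1, Trent=0
Event 10 (Trent +4): Trent: 0 -> 4. State: Carol=0, Zoe=1, Trent=4
Event 11 (Zoe -1): Zoe: 1 -> 0. State: Carol=0, Zoe=0, Trent=4
Event 12 (Trent -> Zoe, 4): Trent: 4 -> 0, Zoe: 0 -> 4. State: Carol=0, Zoe=4, Trent=0

Trent's final count: 0

Answer: 0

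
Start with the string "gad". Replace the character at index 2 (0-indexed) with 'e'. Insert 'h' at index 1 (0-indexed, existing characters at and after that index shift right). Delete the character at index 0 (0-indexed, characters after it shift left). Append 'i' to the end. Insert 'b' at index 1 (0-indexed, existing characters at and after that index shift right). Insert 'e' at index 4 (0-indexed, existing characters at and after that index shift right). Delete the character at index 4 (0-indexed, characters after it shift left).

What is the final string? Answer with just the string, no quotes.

Applying each edit step by step:
Start: "gad"
Op 1 (replace idx 2: 'd' -> 'e'): "gad" -> "gae"
Op 2 (insert 'h' at idx 1): "gae" -> "ghae"
Op 3 (delete idx 0 = 'g'): "ghae" -> "hae"
Op 4 (append 'i'): "hae" -> "haei"
Op 5 (insert 'b' at idx 1): "haei" -> "hbaei"
Op 6 (insert 'e' at idx 4): "hbaei" -> "hbaeei"
Op 7 (delete idx 4 = 'e'): "hbaeei" -> "hbaei"

Answer: hbaei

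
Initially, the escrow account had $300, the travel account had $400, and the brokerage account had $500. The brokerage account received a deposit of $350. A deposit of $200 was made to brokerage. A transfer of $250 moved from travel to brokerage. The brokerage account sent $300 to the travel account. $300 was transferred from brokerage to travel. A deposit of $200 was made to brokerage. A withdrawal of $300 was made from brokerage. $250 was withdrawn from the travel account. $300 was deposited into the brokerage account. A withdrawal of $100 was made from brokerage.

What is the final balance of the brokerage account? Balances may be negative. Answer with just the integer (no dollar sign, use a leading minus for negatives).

Answer: 800

Derivation:
Tracking account balances step by step:
Start: escrow=300, travel=400, brokerage=500
Event 1 (deposit 350 to brokerage): brokerage: 500 + 350 = 850. Balances: escrow=300, travel=400, brokerage=850
Event 2 (deposit 200 to brokerage): brokerage: 850 + 200 = 1050. Balances: escrow=300, travel=400, brokerage=1050
Event 3 (transfer 250 travel -> brokerage): travel: 400 - 250 = 150, brokerage: 1050 + 250 = 1300. Balances: escrow=300, travel=150, brokerage=1300
Event 4 (transfer 300 brokerage -> travel): brokerage: 1300 - 300 = 1000, travel: 150 + 300 = 450. Balances: escrow=300, travel=450, brokerage=1000
Event 5 (transfer 300 brokerage -> travel): brokerage: 1000 - 300 = 700, travel: 450 + 300 = 750. Balances: escrow=300, travel=750, brokerage=700
Event 6 (deposit 200 to brokerage): brokerage: 700 + 200 = 900. Balances: escrow=300, travel=750, brokerage=900
Event 7 (withdraw 300 from brokerage): brokerage: 900 - 300 = 600. Balances: escrow=300, travel=750, brokerage=600
Event 8 (withdraw 250 from travel): travel: 750 - 250 = 500. Balances: escrow=300, travel=500, brokerage=600
Event 9 (deposit 300 to brokerage): brokerage: 600 + 300 = 900. Balances: escrow=300, travel=500, brokerage=900
Event 10 (withdraw 100 from brokerage): brokerage: 900 - 100 = 800. Balances: escrow=300, travel=500, brokerage=800

Final balance of brokerage: 800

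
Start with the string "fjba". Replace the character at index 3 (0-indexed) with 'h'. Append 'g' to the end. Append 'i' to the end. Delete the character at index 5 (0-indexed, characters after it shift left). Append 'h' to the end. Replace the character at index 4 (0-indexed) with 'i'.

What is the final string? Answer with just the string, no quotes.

Answer: fjbhih

Derivation:
Applying each edit step by step:
Start: "fjba"
Op 1 (replace idx 3: 'a' -> 'h'): "fjba" -> "fjbh"
Op 2 (append 'g'): "fjbh" -> "fjbhg"
Op 3 (append 'i'): "fjbhg" -> "fjbhgi"
Op 4 (delete idx 5 = 'i'): "fjbhgi" -> "fjbhg"
Op 5 (append 'h'): "fjbhg" -> "fjbhgh"
Op 6 (replace idx 4: 'g' -> 'i'): "fjbhgh" -> "fjbhih"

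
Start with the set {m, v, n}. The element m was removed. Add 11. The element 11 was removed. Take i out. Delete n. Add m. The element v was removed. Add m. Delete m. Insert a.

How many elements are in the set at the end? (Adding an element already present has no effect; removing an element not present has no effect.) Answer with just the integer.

Tracking the set through each operation:
Start: {m, n, v}
Event 1 (remove m): removed. Set: {n, v}
Event 2 (add 11): added. Set: {11, n, v}
Event 3 (remove 11): removed. Set: {n, v}
Event 4 (remove i): not present, no change. Set: {n, v}
Event 5 (remove n): removed. Set: {v}
Event 6 (add m): added. Set: {m, v}
Event 7 (remove v): removed. Set: {m}
Event 8 (add m): already present, no change. Set: {m}
Event 9 (remove m): removed. Set: {}
Event 10 (add a): added. Set: {a}

Final set: {a} (size 1)

Answer: 1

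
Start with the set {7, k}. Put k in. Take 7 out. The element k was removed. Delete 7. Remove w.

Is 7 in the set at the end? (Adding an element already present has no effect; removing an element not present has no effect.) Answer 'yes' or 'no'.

Answer: no

Derivation:
Tracking the set through each operation:
Start: {7, k}
Event 1 (add k): already present, no change. Set: {7, k}
Event 2 (remove 7): removed. Set: {k}
Event 3 (remove k): removed. Set: {}
Event 4 (remove 7): not present, no change. Set: {}
Event 5 (remove w): not present, no change. Set: {}

Final set: {} (size 0)
7 is NOT in the final set.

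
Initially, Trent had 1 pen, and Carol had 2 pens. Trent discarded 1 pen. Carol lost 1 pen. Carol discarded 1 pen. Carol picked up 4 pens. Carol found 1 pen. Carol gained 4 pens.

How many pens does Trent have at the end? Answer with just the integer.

Tracking counts step by step:
Start: Trent=1, Carol=2
Event 1 (Trent -1): Trent: 1 -> 0. State: Trent=0, Carol=2
Event 2 (Carol -1): Carol: 2 -> 1. State: Trent=0, Carol=1
Event 3 (Carol -1): Carol: 1 -> 0. State: Trent=0, Carol=0
Event 4 (Carol +4): Carol: 0 -> 4. State: Trent=0, Carol=4
Event 5 (Carol +1): Carol: 4 -> 5. State: Trent=0, Carol=5
Event 6 (Carol +4): Carol: 5 -> 9. State: Trent=0, Carol=9

Trent's final count: 0

Answer: 0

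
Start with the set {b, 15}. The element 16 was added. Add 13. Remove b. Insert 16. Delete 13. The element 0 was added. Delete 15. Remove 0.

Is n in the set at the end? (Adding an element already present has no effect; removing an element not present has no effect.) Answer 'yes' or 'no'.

Tracking the set through each operation:
Start: {15, b}
Event 1 (add 16): added. Set: {15, 16, b}
Event 2 (add 13): added. Set: {13, 15, 16, b}
Event 3 (remove b): removed. Set: {13, 15, 16}
Event 4 (add 16): already present, no change. Set: {13, 15, 16}
Event 5 (remove 13): removed. Set: {15, 16}
Event 6 (add 0): added. Set: {0, 15, 16}
Event 7 (remove 15): removed. Set: {0, 16}
Event 8 (remove 0): removed. Set: {16}

Final set: {16} (size 1)
n is NOT in the final set.

Answer: no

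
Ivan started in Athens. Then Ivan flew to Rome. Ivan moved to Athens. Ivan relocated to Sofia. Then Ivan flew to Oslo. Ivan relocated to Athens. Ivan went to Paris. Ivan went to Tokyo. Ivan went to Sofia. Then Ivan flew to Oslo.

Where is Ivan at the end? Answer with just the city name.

Tracking Ivan's location:
Start: Ivan is in Athens.
After move 1: Athens -> Rome. Ivan is in Rome.
After move 2: Rome -> Athens. Ivan is in Athens.
After move 3: Athens -> Sofia. Ivan is in Sofia.
After move 4: Sofia -> Oslo. Ivan is in Oslo.
After move 5: Oslo -> Athens. Ivan is in Athens.
After move 6: Athens -> Paris. Ivan is in Paris.
After move 7: Paris -> Tokyo. Ivan is in Tokyo.
After move 8: Tokyo -> Sofia. Ivan is in Sofia.
After move 9: Sofia -> Oslo. Ivan is in Oslo.

Answer: Oslo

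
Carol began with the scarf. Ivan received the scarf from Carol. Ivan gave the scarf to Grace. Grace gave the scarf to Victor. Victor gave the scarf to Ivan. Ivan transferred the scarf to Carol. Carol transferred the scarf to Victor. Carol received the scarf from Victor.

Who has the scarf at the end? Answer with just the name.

Answer: Carol

Derivation:
Tracking the scarf through each event:
Start: Carol has the scarf.
After event 1: Ivan has the scarf.
After event 2: Grace has the scarf.
After event 3: Victor has the scarf.
After event 4: Ivan has the scarf.
After event 5: Carol has the scarf.
After event 6: Victor has the scarf.
After event 7: Carol has the scarf.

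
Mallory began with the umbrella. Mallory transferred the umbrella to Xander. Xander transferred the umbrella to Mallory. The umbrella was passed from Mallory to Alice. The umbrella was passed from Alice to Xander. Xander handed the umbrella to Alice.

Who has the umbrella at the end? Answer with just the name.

Tracking the umbrella through each event:
Start: Mallory has the umbrella.
After event 1: Xander has the umbrella.
After event 2: Mallory has the umbrella.
After event 3: Alice has the umbrella.
After event 4: Xander has the umbrella.
After event 5: Alice has the umbrella.

Answer: Alice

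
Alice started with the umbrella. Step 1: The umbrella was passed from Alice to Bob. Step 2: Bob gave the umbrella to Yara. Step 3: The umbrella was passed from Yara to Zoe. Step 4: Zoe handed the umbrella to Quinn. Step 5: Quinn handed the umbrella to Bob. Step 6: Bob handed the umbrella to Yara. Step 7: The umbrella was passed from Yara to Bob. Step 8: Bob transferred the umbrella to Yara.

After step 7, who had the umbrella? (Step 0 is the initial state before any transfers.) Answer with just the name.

Tracking the umbrella holder through step 7:
After step 0 (start): Alice
After step 1: Bob
After step 2: Yara
After step 3: Zoe
After step 4: Quinn
After step 5: Bob
After step 6: Yara
After step 7: Bob

At step 7, the holder is Bob.

Answer: Bob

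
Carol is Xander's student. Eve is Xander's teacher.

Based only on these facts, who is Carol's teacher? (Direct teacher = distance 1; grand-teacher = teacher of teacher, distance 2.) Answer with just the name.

Reconstructing the teacher chain from the given facts:
  Eve -> Xander -> Carol
(each arrow means 'teacher of the next')
Positions in the chain (0 = top):
  position of Eve: 0
  position of Xander: 1
  position of Carol: 2

Carol is at position 2; the teacher is 1 step up the chain, i.e. position 1: Xander.

Answer: Xander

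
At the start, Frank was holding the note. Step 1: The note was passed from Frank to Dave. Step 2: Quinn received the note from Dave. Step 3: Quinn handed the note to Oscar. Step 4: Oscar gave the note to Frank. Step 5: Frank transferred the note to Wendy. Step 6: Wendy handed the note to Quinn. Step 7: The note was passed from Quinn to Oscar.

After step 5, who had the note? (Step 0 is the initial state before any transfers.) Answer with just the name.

Answer: Wendy

Derivation:
Tracking the note holder through step 5:
After step 0 (start): Frank
After step 1: Dave
After step 2: Quinn
After step 3: Oscar
After step 4: Frank
After step 5: Wendy

At step 5, the holder is Wendy.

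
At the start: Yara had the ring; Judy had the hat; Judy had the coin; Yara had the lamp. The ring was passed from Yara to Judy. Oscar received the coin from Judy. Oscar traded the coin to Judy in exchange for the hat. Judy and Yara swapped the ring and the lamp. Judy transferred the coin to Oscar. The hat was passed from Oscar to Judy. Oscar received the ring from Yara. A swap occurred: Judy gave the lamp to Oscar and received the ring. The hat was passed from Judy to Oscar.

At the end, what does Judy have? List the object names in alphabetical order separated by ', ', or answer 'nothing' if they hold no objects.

Answer: ring

Derivation:
Tracking all object holders:
Start: ring:Yara, hat:Judy, coin:Judy, lamp:Yara
Event 1 (give ring: Yara -> Judy). State: ring:Judy, hat:Judy, coin:Judy, lamp:Yara
Event 2 (give coin: Judy -> Oscar). State: ring:Judy, hat:Judy, coin:Oscar, lamp:Yara
Event 3 (swap coin<->hat: now coin:Judy, hat:Oscar). State: ring:Judy, hat:Oscar, coin:Judy, lamp:Yara
Event 4 (swap ring<->lamp: now ring:Yara, lamp:Judy). State: ring:Yara, hat:Oscar, coin:Judy, lamp:Judy
Event 5 (give coin: Judy -> Oscar). State: ring:Yara, hat:Oscar, coin:Oscar, lamp:Judy
Event 6 (give hat: Oscar -> Judy). State: ring:Yara, hat:Judy, coin:Oscar, lamp:Judy
Event 7 (give ring: Yara -> Oscar). State: ring:Oscar, hat:Judy, coin:Oscar, lamp:Judy
Event 8 (swap lamp<->ring: now lamp:Oscar, ring:Judy). State: ring:Judy, hat:Judy, coin:Oscar, lamp:Oscar
Event 9 (give hat: Judy -> Oscar). State: ring:Judy, hat:Oscar, coin:Oscar, lamp:Oscar

Final state: ring:Judy, hat:Oscar, coin:Oscar, lamp:Oscar
Judy holds: ring.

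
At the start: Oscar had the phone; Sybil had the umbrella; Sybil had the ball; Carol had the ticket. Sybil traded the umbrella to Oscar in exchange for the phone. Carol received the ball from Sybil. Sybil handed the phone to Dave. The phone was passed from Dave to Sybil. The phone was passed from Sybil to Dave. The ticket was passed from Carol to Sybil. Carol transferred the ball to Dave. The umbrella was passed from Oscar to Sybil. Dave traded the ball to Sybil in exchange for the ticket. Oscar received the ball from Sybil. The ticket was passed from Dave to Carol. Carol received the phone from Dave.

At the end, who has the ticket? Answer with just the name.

Tracking all object holders:
Start: phone:Oscar, umbrella:Sybil, ball:Sybil, ticket:Carol
Event 1 (swap umbrella<->phone: now umbrella:Oscar, phone:Sybil). State: phone:Sybil, umbrella:Oscar, ball:Sybil, ticket:Carol
Event 2 (give ball: Sybil -> Carol). State: phone:Sybil, umbrella:Oscar, ball:Carol, ticket:Carol
Event 3 (give phone: Sybil -> Dave). State: phone:Dave, umbrella:Oscar, ball:Carol, ticket:Carol
Event 4 (give phone: Dave -> Sybil). State: phone:Sybil, umbrella:Oscar, ball:Carol, ticket:Carol
Event 5 (give phone: Sybil -> Dave). State: phone:Dave, umbrella:Oscar, ball:Carol, ticket:Carol
Event 6 (give ticket: Carol -> Sybil). State: phone:Dave, umbrella:Oscar, ball:Carol, ticket:Sybil
Event 7 (give ball: Carol -> Dave). State: phone:Dave, umbrella:Oscar, ball:Dave, ticket:Sybil
Event 8 (give umbrella: Oscar -> Sybil). State: phone:Dave, umbrella:Sybil, ball:Dave, ticket:Sybil
Event 9 (swap ball<->ticket: now ball:Sybil, ticket:Dave). State: phone:Dave, umbrella:Sybil, ball:Sybil, ticket:Dave
Event 10 (give ball: Sybil -> Oscar). State: phone:Dave, umbrella:Sybil, ball:Oscar, ticket:Dave
Event 11 (give ticket: Dave -> Carol). State: phone:Dave, umbrella:Sybil, ball:Oscar, ticket:Carol
Event 12 (give phone: Dave -> Carol). State: phone:Carol, umbrella:Sybil, ball:Oscar, ticket:Carol

Final state: phone:Carol, umbrella:Sybil, ball:Oscar, ticket:Carol
The ticket is held by Carol.

Answer: Carol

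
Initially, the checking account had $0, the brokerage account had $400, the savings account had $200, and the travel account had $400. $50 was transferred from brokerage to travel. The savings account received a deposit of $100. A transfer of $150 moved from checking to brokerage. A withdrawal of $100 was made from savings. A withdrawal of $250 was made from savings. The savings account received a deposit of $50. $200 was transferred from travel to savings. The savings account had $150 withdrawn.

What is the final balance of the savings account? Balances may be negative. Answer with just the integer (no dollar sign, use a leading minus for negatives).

Tracking account balances step by step:
Start: checking=0, brokerage=400, savings=200, travel=400
Event 1 (transfer 50 brokerage -> travel): brokerage: 400 - 50 = 350, travel: 400 + 50 = 450. Balances: checking=0, brokerage=350, savings=200, travel=450
Event 2 (deposit 100 to savings): savings: 200 + 100 = 300. Balances: checking=0, brokerage=350, savings=300, travel=450
Event 3 (transfer 150 checking -> brokerage): checking: 0 - 150 = -150, brokerage: 350 + 150 = 500. Balances: checking=-150, brokerage=500, savings=300, travel=450
Event 4 (withdraw 100 from savings): savings: 300 - 100 = 200. Balances: checking=-150, brokerage=500, savings=200, travel=450
Event 5 (withdraw 250 from savings): savings: 200 - 250 = -50. Balances: checking=-150, brokerage=500, savings=-50, travel=450
Event 6 (deposit 50 to savings): savings: -50 + 50 = 0. Balances: checking=-150, brokerage=500, savings=0, travel=450
Event 7 (transfer 200 travel -> savings): travel: 450 - 200 = 250, savings: 0 + 200 = 200. Balances: checking=-150, brokerage=500, savings=200, travel=250
Event 8 (withdraw 150 from savings): savings: 200 - 150 = 50. Balances: checking=-150, brokerage=500, savings=50, travel=250

Final balance of savings: 50

Answer: 50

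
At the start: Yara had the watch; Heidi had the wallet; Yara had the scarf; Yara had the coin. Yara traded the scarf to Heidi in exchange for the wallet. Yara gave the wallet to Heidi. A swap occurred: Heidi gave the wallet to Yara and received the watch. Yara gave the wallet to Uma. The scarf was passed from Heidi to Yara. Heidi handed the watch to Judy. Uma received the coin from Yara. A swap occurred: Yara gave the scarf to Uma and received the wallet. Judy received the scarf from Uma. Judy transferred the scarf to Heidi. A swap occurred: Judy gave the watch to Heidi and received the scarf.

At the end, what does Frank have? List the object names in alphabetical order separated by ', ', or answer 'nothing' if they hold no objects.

Tracking all object holders:
Start: watch:Yara, wallet:Heidi, scarf:Yara, coin:Yara
Event 1 (swap scarf<->wallet: now scarf:Heidi, wallet:Yara). State: watch:Yara, wallet:Yara, scarf:Heidi, coin:Yara
Event 2 (give wallet: Yara -> Heidi). State: watch:Yara, wallet:Heidi, scarf:Heidi, coin:Yara
Event 3 (swap wallet<->watch: now wallet:Yara, watch:Heidi). State: watch:Heidi, wallet:Yara, scarf:Heidi, coin:Yara
Event 4 (give wallet: Yara -> Uma). State: watch:Heidi, wallet:Uma, scarf:Heidi, coin:Yara
Event 5 (give scarf: Heidi -> Yara). State: watch:Heidi, wallet:Uma, scarf:Yara, coin:Yara
Event 6 (give watch: Heidi -> Judy). State: watch:Judy, wallet:Uma, scarf:Yara, coin:Yara
Event 7 (give coin: Yara -> Uma). State: watch:Judy, wallet:Uma, scarf:Yara, coin:Uma
Event 8 (swap scarf<->wallet: now scarf:Uma, wallet:Yara). State: watch:Judy, wallet:Yara, scarf:Uma, coin:Uma
Event 9 (give scarf: Uma -> Judy). State: watch:Judy, wallet:Yara, scarf:Judy, coin:Uma
Event 10 (give scarf: Judy -> Heidi). State: watch:Judy, wallet:Yara, scarf:Heidi, coin:Uma
Event 11 (swap watch<->scarf: now watch:Heidi, scarf:Judy). State: watch:Heidi, wallet:Yara, scarf:Judy, coin:Uma

Final state: watch:Heidi, wallet:Yara, scarf:Judy, coin:Uma
Frank holds: (nothing).

Answer: nothing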